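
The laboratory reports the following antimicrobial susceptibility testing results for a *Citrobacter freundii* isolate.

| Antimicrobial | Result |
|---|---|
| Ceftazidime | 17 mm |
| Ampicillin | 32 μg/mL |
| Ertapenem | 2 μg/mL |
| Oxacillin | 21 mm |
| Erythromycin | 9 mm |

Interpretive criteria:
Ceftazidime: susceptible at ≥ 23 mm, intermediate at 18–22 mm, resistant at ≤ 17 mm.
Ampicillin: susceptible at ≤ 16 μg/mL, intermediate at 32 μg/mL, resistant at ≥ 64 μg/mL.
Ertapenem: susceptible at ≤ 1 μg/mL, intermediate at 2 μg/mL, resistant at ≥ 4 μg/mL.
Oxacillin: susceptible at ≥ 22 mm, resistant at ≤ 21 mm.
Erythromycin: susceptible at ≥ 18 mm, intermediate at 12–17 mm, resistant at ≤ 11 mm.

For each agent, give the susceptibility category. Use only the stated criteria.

Ceftazidime (17 mm) ≤ 17 mm → R
Ampicillin (32 μg/mL) = 32 μg/mL → Intermediate
Ertapenem (2 μg/mL) = 2 μg/mL → intermediate
Oxacillin: 21 mm is ≤ 21 mm → Resistant
Erythromycin (9 mm) ≤ 11 mm ⇒ Resistant

R, I, I, R, R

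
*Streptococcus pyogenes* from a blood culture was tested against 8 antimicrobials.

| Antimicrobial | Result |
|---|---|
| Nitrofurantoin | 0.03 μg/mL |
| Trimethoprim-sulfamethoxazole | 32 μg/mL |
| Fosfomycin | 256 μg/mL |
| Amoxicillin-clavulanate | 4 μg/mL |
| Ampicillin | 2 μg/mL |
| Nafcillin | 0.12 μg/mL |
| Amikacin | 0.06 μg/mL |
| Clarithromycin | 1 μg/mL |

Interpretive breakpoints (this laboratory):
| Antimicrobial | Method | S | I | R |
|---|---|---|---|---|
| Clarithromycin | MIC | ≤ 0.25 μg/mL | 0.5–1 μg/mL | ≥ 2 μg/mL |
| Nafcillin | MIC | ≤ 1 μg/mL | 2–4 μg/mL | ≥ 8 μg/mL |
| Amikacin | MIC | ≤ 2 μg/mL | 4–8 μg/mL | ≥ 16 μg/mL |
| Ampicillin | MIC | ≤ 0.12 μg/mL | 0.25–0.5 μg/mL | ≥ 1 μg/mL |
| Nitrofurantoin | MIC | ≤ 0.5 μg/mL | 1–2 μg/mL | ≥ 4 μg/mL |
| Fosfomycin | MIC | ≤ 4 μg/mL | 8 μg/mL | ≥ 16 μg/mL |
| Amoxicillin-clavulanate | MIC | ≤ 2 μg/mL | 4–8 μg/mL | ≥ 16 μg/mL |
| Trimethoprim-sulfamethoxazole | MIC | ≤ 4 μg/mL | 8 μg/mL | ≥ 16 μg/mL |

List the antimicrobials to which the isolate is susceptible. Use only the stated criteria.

nitrofurantoin, nafcillin, amikacin

Nitrofurantoin (0.03 μg/mL) ≤ 0.5 μg/mL → Susceptible
Trimethoprim-sulfamethoxazole: 32 μg/mL is ≥ 16 μg/mL ⇒ resistant
Fosfomycin 256 μg/mL: ≥ 16 μg/mL — Resistant
Amoxicillin-clavulanate: 4 μg/mL is in 4–8 μg/mL — Intermediate
Ampicillin: 2 μg/mL is ≥ 1 μg/mL → resistant
Nafcillin 0.12 μg/mL: ≤ 1 μg/mL → susceptible
Amikacin: 0.06 μg/mL is ≤ 2 μg/mL → susceptible
Clarithromycin: 1 μg/mL is in 0.5–1 μg/mL ⇒ I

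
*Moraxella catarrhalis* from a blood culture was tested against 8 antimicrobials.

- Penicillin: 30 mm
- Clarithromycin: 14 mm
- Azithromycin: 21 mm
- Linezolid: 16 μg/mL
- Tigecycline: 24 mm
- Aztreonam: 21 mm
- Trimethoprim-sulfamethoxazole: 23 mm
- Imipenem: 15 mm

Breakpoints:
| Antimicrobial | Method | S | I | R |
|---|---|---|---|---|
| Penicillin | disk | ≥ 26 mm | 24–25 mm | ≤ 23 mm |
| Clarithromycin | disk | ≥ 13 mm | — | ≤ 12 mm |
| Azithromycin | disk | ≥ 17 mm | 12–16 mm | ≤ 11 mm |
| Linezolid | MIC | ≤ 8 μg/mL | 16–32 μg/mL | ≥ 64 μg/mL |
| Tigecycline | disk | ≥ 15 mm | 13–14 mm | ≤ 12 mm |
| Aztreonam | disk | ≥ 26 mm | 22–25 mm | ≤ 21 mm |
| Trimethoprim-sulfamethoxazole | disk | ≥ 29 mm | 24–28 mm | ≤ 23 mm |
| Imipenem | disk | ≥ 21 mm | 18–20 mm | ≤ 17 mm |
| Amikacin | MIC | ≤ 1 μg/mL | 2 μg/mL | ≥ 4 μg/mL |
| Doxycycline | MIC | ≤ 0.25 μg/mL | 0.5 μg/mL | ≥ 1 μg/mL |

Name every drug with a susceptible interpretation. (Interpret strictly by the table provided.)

Penicillin: 30 mm is ≥ 26 mm ⇒ susceptible
Clarithromycin: 14 mm is ≥ 13 mm ⇒ susceptible
Azithromycin 21 mm: ≥ 17 mm ⇒ Susceptible
Linezolid (16 μg/mL) in 16–32 μg/mL → I
Tigecycline: 24 mm is ≥ 15 mm ⇒ Susceptible
Aztreonam (21 mm) ≤ 21 mm — resistant
Trimethoprim-sulfamethoxazole 23 mm: ≤ 23 mm ⇒ Resistant
Imipenem (15 mm) ≤ 17 mm ⇒ Resistant

penicillin, clarithromycin, azithromycin, tigecycline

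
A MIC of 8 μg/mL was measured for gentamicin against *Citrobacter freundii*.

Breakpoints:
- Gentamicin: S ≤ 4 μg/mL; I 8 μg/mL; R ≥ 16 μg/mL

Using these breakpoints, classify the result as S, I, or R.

Intermediate

Gentamicin (8 μg/mL) = 8 μg/mL → Intermediate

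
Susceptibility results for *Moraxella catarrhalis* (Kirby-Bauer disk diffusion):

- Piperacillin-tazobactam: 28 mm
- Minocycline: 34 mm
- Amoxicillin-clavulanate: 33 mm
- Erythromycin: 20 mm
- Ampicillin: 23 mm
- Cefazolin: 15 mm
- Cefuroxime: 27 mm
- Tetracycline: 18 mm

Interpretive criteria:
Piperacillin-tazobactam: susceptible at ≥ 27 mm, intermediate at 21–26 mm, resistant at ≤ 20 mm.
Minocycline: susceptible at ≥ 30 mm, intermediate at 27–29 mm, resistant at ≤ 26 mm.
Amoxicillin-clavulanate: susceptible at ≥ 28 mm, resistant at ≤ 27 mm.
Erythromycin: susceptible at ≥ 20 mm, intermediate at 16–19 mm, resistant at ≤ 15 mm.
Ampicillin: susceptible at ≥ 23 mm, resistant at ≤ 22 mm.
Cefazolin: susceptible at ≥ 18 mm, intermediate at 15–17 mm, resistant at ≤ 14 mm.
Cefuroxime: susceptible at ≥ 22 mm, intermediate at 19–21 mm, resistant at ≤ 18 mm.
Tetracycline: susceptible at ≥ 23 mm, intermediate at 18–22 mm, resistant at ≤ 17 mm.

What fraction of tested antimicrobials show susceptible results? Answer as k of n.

Piperacillin-tazobactam: 28 mm is ≥ 27 mm ⇒ Susceptible
Minocycline: 34 mm is ≥ 30 mm ⇒ susceptible
Amoxicillin-clavulanate 33 mm: ≥ 28 mm — Susceptible
Erythromycin: 20 mm is ≥ 20 mm → susceptible
Ampicillin 23 mm: ≥ 23 mm — susceptible
Cefazolin: 15 mm is in 15–17 mm — Intermediate
Cefuroxime: 27 mm is ≥ 22 mm — S
Tetracycline: 18 mm is in 18–22 mm — intermediate
Susceptible: 6/8

6 of 8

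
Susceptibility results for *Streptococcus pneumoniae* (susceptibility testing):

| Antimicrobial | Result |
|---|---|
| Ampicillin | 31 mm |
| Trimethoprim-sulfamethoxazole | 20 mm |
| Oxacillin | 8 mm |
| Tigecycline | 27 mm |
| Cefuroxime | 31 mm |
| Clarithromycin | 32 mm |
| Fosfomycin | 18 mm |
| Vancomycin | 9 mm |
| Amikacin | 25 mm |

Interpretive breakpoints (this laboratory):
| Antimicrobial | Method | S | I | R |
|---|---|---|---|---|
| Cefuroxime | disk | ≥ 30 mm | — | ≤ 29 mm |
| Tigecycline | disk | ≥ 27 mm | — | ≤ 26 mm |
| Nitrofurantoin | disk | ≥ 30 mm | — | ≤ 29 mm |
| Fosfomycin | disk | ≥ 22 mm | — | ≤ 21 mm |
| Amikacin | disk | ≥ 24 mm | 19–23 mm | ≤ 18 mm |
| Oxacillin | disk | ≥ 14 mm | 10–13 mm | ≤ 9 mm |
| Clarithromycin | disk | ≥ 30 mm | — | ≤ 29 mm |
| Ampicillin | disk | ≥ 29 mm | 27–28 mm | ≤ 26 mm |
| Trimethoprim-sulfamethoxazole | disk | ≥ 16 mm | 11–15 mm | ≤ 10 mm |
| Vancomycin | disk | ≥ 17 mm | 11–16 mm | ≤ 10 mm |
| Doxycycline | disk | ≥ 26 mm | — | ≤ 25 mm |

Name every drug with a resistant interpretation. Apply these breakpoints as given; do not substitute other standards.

oxacillin, fosfomycin, vancomycin

Ampicillin 31 mm: ≥ 29 mm → S
Trimethoprim-sulfamethoxazole (20 mm) ≥ 16 mm ⇒ S
Oxacillin 8 mm: ≤ 9 mm — Resistant
Tigecycline (27 mm) ≥ 27 mm — S
Cefuroxime 31 mm: ≥ 30 mm ⇒ S
Clarithromycin 32 mm: ≥ 30 mm — Susceptible
Fosfomycin 18 mm: ≤ 21 mm ⇒ resistant
Vancomycin: 9 mm is ≤ 10 mm — resistant
Amikacin: 25 mm is ≥ 24 mm ⇒ susceptible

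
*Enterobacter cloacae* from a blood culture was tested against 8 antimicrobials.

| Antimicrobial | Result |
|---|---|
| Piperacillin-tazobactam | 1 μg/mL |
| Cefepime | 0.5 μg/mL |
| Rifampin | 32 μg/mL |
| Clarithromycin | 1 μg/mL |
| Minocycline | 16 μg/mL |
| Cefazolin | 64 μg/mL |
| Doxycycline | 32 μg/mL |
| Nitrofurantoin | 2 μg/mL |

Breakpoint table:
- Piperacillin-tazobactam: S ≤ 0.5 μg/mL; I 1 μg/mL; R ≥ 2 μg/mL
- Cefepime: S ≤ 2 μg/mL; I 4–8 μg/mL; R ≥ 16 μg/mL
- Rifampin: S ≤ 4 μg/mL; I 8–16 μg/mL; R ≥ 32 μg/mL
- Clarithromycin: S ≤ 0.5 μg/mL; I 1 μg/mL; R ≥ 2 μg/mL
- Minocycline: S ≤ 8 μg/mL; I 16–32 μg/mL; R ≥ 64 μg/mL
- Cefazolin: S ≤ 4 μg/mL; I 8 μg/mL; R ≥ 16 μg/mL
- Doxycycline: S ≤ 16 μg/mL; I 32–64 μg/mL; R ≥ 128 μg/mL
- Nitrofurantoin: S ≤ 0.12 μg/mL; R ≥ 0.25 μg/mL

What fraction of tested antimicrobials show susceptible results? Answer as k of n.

Piperacillin-tazobactam (1 μg/mL) = 1 μg/mL ⇒ I
Cefepime (0.5 μg/mL) ≤ 2 μg/mL → Susceptible
Rifampin (32 μg/mL) ≥ 32 μg/mL ⇒ R
Clarithromycin (1 μg/mL) = 1 μg/mL → intermediate
Minocycline (16 μg/mL) in 16–32 μg/mL — Intermediate
Cefazolin: 64 μg/mL is ≥ 16 μg/mL ⇒ Resistant
Doxycycline (32 μg/mL) in 32–64 μg/mL — intermediate
Nitrofurantoin (2 μg/mL) ≥ 0.25 μg/mL ⇒ Resistant
Susceptible: 1/8

1 of 8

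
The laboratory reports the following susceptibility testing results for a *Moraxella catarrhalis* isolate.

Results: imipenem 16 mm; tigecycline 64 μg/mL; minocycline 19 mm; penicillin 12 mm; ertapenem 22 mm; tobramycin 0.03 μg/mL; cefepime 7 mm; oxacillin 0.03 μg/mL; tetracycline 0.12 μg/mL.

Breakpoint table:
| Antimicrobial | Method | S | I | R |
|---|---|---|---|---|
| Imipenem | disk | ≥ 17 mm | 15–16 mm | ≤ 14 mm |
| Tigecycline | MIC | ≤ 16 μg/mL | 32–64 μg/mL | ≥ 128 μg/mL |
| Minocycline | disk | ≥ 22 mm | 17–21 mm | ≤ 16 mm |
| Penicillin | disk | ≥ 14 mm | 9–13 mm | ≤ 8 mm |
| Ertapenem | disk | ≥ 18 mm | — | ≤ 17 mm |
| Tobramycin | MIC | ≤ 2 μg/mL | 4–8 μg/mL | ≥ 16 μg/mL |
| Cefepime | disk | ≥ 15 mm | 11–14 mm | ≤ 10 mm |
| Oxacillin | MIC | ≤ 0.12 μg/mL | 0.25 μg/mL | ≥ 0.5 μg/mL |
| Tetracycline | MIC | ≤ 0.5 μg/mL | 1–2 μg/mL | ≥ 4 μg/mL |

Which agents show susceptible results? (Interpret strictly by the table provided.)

ertapenem, tobramycin, oxacillin, tetracycline

Imipenem 16 mm: in 15–16 mm — Intermediate
Tigecycline 64 μg/mL: in 32–64 μg/mL — I
Minocycline (19 mm) in 17–21 mm → intermediate
Penicillin 12 mm: in 9–13 mm → I
Ertapenem (22 mm) ≥ 18 mm → S
Tobramycin: 0.03 μg/mL is ≤ 2 μg/mL — Susceptible
Cefepime: 7 mm is ≤ 10 mm → Resistant
Oxacillin 0.03 μg/mL: ≤ 0.12 μg/mL → S
Tetracycline 0.12 μg/mL: ≤ 0.5 μg/mL ⇒ susceptible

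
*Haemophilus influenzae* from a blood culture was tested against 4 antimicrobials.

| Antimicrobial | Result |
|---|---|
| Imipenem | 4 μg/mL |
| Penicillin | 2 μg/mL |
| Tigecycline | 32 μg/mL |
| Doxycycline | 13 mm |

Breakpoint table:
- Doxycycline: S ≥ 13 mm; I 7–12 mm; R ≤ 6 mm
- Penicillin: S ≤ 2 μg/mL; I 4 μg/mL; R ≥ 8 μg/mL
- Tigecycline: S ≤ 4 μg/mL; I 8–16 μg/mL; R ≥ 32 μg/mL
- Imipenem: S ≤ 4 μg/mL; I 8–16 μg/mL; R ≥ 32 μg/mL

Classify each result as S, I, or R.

S, S, R, S

Imipenem: 4 μg/mL is ≤ 4 μg/mL ⇒ S
Penicillin: 2 μg/mL is ≤ 2 μg/mL → S
Tigecycline: 32 μg/mL is ≥ 32 μg/mL → Resistant
Doxycycline (13 mm) ≥ 13 mm — susceptible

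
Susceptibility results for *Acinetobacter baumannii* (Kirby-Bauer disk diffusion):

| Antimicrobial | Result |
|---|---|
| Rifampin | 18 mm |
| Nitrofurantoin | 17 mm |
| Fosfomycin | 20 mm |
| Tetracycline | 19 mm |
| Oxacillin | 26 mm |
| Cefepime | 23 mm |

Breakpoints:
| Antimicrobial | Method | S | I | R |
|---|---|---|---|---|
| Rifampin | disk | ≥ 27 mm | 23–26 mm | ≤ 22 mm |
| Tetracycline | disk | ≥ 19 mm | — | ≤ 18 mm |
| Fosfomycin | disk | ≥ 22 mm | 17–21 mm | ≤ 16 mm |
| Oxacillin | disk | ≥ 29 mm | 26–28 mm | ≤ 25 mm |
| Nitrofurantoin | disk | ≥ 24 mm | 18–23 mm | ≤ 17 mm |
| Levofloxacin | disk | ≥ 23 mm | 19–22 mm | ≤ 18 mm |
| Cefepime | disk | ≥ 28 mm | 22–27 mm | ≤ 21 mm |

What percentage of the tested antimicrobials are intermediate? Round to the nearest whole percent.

50%

Rifampin (18 mm) ≤ 22 mm → Resistant
Nitrofurantoin: 17 mm is ≤ 17 mm — resistant
Fosfomycin 20 mm: in 17–21 mm — intermediate
Tetracycline: 19 mm is ≥ 19 mm — susceptible
Oxacillin: 26 mm is in 26–28 mm ⇒ Intermediate
Cefepime (23 mm) in 22–27 mm ⇒ intermediate
Intermediate: 3/6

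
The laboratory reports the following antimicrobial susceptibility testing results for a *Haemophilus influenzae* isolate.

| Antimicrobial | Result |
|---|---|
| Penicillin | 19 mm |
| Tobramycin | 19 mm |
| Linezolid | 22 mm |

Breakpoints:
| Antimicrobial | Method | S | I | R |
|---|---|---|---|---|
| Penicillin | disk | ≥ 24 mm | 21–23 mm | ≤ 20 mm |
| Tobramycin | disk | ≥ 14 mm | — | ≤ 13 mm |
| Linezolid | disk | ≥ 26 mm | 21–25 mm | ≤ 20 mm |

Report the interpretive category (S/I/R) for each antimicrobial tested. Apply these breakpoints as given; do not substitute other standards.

R, S, I

Penicillin 19 mm: ≤ 20 mm ⇒ R
Tobramycin 19 mm: ≥ 14 mm ⇒ Susceptible
Linezolid (22 mm) in 21–25 mm ⇒ Intermediate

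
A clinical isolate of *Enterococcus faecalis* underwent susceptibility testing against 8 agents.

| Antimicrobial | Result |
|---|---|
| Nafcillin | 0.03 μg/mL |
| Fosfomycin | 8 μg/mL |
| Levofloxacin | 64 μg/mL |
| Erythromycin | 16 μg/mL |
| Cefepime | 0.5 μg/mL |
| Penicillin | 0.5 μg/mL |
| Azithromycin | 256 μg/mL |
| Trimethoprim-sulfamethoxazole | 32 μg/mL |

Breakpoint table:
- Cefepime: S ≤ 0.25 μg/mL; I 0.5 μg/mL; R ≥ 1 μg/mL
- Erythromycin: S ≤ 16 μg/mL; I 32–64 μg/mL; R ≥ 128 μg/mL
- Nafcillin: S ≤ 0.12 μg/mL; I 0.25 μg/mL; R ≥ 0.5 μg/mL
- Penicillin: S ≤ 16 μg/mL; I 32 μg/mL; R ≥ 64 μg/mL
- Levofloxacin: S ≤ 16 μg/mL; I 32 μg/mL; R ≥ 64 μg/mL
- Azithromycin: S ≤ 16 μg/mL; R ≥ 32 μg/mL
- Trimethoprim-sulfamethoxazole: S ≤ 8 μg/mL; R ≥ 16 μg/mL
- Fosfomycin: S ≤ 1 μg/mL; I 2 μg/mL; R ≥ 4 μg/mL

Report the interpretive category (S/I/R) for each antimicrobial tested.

S, R, R, S, I, S, R, R

Nafcillin: 0.03 μg/mL is ≤ 0.12 μg/mL → Susceptible
Fosfomycin: 8 μg/mL is ≥ 4 μg/mL → R
Levofloxacin: 64 μg/mL is ≥ 64 μg/mL — R
Erythromycin: 16 μg/mL is ≤ 16 μg/mL → Susceptible
Cefepime 0.5 μg/mL: = 0.5 μg/mL → I
Penicillin: 0.5 μg/mL is ≤ 16 μg/mL ⇒ Susceptible
Azithromycin 256 μg/mL: ≥ 32 μg/mL — resistant
Trimethoprim-sulfamethoxazole: 32 μg/mL is ≥ 16 μg/mL → Resistant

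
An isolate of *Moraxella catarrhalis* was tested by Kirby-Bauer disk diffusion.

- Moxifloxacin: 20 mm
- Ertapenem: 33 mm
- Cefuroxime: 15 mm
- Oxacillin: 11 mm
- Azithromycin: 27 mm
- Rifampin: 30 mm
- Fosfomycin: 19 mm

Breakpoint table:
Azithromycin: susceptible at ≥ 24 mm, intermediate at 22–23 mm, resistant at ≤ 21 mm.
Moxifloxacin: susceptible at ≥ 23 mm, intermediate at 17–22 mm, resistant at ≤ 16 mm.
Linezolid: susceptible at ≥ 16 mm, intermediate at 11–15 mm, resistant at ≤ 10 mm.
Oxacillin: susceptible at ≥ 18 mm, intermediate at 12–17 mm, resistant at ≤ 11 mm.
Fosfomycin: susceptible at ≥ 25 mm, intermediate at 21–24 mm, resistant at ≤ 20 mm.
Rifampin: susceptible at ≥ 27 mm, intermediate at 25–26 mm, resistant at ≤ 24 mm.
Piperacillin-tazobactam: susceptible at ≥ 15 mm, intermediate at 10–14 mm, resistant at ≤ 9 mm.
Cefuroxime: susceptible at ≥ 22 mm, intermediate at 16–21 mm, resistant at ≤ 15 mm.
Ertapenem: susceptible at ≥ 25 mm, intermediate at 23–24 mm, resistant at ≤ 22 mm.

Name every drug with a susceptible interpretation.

ertapenem, azithromycin, rifampin

Moxifloxacin: 20 mm is in 17–22 mm — I
Ertapenem (33 mm) ≥ 25 mm → S
Cefuroxime: 15 mm is ≤ 15 mm ⇒ Resistant
Oxacillin (11 mm) ≤ 11 mm ⇒ R
Azithromycin 27 mm: ≥ 24 mm → Susceptible
Rifampin: 30 mm is ≥ 27 mm — Susceptible
Fosfomycin 19 mm: ≤ 20 mm → R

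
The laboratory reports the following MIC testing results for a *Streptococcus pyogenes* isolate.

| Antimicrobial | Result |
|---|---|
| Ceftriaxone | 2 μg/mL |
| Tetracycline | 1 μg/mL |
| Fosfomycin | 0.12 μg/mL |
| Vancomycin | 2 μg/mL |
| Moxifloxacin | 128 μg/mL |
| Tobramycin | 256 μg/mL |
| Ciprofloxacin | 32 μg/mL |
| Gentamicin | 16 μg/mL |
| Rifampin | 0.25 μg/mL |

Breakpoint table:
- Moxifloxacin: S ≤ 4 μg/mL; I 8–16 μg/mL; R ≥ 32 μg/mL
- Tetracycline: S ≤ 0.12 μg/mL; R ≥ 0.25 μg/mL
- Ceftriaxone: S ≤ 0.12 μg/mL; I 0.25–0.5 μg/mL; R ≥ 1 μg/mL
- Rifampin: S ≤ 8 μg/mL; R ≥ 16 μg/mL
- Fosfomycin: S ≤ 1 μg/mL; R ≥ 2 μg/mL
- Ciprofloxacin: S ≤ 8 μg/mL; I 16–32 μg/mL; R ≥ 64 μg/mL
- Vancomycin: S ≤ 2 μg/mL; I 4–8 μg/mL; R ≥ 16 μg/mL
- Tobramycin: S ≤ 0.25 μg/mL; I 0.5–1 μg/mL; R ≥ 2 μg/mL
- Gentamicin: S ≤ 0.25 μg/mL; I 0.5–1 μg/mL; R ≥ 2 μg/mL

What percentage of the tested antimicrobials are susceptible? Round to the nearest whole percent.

33%

Ceftriaxone (2 μg/mL) ≥ 1 μg/mL ⇒ resistant
Tetracycline (1 μg/mL) ≥ 0.25 μg/mL — Resistant
Fosfomycin 0.12 μg/mL: ≤ 1 μg/mL — S
Vancomycin 2 μg/mL: ≤ 2 μg/mL → susceptible
Moxifloxacin: 128 μg/mL is ≥ 32 μg/mL → R
Tobramycin (256 μg/mL) ≥ 2 μg/mL — R
Ciprofloxacin (32 μg/mL) in 16–32 μg/mL ⇒ I
Gentamicin (16 μg/mL) ≥ 2 μg/mL ⇒ resistant
Rifampin 0.25 μg/mL: ≤ 8 μg/mL — susceptible
Susceptible: 3/9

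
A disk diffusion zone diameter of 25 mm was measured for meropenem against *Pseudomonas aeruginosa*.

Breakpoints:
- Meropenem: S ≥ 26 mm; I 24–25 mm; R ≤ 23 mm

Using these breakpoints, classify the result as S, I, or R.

I

Meropenem 25 mm: in 24–25 mm → Intermediate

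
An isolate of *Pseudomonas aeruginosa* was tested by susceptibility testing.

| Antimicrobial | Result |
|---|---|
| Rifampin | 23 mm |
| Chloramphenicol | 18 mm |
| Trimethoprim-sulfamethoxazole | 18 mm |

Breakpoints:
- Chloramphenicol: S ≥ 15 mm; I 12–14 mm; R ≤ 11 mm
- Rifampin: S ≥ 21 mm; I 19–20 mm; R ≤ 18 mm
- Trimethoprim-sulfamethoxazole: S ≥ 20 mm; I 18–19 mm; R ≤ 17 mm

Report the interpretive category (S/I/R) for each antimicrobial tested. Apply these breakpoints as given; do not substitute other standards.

Rifampin (23 mm) ≥ 21 mm → susceptible
Chloramphenicol 18 mm: ≥ 15 mm → Susceptible
Trimethoprim-sulfamethoxazole (18 mm) in 18–19 mm → I

S, S, I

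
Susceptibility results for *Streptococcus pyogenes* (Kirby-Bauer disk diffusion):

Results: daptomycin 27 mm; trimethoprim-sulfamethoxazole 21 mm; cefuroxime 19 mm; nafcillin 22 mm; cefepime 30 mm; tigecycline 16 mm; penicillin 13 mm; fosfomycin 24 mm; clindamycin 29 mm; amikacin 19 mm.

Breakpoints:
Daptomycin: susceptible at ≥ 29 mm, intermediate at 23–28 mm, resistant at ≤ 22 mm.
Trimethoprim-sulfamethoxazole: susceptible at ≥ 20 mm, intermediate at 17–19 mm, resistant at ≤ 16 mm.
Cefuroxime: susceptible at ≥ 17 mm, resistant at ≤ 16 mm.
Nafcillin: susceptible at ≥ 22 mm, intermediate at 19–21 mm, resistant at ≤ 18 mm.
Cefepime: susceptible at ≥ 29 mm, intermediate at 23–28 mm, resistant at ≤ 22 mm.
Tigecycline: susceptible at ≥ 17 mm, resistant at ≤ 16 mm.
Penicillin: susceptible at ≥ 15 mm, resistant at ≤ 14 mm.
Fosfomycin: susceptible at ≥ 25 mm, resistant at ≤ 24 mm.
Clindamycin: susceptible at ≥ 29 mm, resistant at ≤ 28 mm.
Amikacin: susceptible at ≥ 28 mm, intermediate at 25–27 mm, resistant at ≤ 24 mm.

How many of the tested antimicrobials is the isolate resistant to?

Daptomycin: 27 mm is in 23–28 mm ⇒ I
Trimethoprim-sulfamethoxazole: 21 mm is ≥ 20 mm ⇒ Susceptible
Cefuroxime (19 mm) ≥ 17 mm ⇒ S
Nafcillin (22 mm) ≥ 22 mm → S
Cefepime 30 mm: ≥ 29 mm ⇒ Susceptible
Tigecycline (16 mm) ≤ 16 mm — R
Penicillin (13 mm) ≤ 14 mm — Resistant
Fosfomycin: 24 mm is ≤ 24 mm → R
Clindamycin (29 mm) ≥ 29 mm → susceptible
Amikacin 19 mm: ≤ 24 mm — resistant
Resistant: 4

4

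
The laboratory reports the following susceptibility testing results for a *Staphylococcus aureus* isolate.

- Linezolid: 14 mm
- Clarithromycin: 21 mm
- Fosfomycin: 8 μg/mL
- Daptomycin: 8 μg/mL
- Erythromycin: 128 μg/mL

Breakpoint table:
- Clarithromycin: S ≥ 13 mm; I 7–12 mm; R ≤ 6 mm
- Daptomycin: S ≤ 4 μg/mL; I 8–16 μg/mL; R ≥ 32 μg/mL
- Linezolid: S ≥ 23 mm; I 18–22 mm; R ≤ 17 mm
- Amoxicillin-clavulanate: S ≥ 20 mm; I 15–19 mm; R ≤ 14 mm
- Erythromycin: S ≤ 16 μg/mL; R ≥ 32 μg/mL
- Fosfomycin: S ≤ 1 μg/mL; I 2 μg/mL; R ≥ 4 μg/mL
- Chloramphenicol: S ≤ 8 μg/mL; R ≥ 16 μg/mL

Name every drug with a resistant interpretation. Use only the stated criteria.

linezolid, fosfomycin, erythromycin

Linezolid 14 mm: ≤ 17 mm → resistant
Clarithromycin: 21 mm is ≥ 13 mm ⇒ S
Fosfomycin (8 μg/mL) ≥ 4 μg/mL — Resistant
Daptomycin (8 μg/mL) in 8–16 μg/mL → Intermediate
Erythromycin 128 μg/mL: ≥ 32 μg/mL ⇒ R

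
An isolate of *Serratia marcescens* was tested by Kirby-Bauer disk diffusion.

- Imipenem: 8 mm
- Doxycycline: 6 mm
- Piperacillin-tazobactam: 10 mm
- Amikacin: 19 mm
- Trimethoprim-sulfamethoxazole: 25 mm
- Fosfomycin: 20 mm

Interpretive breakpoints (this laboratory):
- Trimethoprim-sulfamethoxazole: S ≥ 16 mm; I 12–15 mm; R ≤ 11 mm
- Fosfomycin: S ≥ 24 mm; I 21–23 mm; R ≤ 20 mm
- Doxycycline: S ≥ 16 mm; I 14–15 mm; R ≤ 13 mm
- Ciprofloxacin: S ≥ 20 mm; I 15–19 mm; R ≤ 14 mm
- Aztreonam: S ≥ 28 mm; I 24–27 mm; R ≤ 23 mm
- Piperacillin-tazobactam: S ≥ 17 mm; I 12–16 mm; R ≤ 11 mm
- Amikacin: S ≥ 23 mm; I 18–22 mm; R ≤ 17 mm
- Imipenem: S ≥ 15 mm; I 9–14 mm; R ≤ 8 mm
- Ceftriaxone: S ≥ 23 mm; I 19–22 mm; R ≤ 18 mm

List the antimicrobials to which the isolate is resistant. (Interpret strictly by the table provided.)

Imipenem 8 mm: ≤ 8 mm → Resistant
Doxycycline 6 mm: ≤ 13 mm — R
Piperacillin-tazobactam 10 mm: ≤ 11 mm ⇒ Resistant
Amikacin 19 mm: in 18–22 mm → I
Trimethoprim-sulfamethoxazole 25 mm: ≥ 16 mm → Susceptible
Fosfomycin: 20 mm is ≤ 20 mm ⇒ R

imipenem, doxycycline, piperacillin-tazobactam, fosfomycin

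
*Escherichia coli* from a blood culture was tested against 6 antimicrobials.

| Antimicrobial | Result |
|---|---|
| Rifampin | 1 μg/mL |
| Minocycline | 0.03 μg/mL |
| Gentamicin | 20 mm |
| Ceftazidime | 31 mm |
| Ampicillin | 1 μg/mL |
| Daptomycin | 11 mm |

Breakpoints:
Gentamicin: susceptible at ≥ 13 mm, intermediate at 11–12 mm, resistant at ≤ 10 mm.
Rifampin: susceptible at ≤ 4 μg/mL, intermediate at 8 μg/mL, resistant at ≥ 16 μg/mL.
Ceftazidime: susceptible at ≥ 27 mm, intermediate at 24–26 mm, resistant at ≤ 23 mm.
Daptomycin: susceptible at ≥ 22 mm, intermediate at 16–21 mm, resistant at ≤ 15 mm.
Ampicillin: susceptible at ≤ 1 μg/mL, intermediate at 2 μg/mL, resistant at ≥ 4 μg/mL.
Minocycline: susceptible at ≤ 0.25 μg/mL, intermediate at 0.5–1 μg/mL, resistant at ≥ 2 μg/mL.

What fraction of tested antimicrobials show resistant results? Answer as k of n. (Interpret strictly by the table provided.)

Rifampin 1 μg/mL: ≤ 4 μg/mL ⇒ S
Minocycline 0.03 μg/mL: ≤ 0.25 μg/mL ⇒ Susceptible
Gentamicin 20 mm: ≥ 13 mm ⇒ susceptible
Ceftazidime: 31 mm is ≥ 27 mm — Susceptible
Ampicillin 1 μg/mL: ≤ 1 μg/mL ⇒ S
Daptomycin (11 mm) ≤ 15 mm — Resistant
Resistant: 1/6

1 of 6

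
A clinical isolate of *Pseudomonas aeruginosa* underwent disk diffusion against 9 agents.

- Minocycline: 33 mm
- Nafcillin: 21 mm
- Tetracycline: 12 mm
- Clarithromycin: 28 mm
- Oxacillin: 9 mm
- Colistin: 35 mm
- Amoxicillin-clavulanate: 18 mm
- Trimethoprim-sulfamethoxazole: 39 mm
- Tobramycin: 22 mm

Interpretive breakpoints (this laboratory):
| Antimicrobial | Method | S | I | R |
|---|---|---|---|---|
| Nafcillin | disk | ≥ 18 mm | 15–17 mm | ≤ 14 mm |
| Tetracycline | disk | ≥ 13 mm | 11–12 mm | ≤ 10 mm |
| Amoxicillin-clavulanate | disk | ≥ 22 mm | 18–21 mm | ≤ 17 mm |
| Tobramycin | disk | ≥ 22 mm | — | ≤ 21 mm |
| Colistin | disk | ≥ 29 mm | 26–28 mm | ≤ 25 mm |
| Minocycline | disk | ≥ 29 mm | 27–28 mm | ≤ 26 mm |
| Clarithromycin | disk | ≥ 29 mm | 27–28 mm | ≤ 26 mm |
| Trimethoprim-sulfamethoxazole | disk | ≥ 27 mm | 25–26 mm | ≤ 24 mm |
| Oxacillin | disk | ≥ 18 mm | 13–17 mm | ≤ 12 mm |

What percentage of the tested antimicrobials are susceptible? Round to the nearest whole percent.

Minocycline (33 mm) ≥ 29 mm ⇒ susceptible
Nafcillin: 21 mm is ≥ 18 mm — Susceptible
Tetracycline (12 mm) in 11–12 mm → Intermediate
Clarithromycin (28 mm) in 27–28 mm — I
Oxacillin: 9 mm is ≤ 12 mm — R
Colistin 35 mm: ≥ 29 mm — susceptible
Amoxicillin-clavulanate: 18 mm is in 18–21 mm → I
Trimethoprim-sulfamethoxazole: 39 mm is ≥ 27 mm — S
Tobramycin 22 mm: ≥ 22 mm ⇒ Susceptible
Susceptible: 5/9

56%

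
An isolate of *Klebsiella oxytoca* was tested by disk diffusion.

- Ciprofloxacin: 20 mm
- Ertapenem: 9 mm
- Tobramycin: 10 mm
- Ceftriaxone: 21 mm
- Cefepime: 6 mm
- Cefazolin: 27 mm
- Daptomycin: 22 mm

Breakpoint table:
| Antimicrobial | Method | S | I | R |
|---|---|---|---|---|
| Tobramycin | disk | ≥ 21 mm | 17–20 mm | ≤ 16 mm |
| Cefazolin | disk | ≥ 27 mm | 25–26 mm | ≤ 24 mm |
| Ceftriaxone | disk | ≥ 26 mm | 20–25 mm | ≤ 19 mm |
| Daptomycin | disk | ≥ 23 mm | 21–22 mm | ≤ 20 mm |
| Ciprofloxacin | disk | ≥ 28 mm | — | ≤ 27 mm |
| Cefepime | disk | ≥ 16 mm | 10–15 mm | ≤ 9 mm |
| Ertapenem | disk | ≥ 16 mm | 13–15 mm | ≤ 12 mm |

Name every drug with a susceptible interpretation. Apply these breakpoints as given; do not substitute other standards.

Ciprofloxacin 20 mm: ≤ 27 mm → R
Ertapenem: 9 mm is ≤ 12 mm — R
Tobramycin: 10 mm is ≤ 16 mm — R
Ceftriaxone: 21 mm is in 20–25 mm ⇒ intermediate
Cefepime (6 mm) ≤ 9 mm ⇒ resistant
Cefazolin (27 mm) ≥ 27 mm → Susceptible
Daptomycin 22 mm: in 21–22 mm → intermediate

cefazolin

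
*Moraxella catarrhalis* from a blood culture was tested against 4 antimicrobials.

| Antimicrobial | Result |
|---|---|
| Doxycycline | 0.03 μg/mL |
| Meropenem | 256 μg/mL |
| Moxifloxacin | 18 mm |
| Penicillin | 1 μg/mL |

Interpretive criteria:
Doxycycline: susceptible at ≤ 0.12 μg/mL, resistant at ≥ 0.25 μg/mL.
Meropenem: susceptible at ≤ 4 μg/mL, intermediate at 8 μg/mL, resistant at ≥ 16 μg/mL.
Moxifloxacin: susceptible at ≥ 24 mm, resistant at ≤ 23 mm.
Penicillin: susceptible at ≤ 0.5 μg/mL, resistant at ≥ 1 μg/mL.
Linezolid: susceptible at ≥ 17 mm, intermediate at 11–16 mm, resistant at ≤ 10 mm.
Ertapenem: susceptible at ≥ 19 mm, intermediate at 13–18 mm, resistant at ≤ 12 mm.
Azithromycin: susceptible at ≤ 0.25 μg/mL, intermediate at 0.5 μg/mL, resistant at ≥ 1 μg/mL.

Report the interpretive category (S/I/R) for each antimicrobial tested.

Doxycycline (0.03 μg/mL) ≤ 0.12 μg/mL ⇒ S
Meropenem (256 μg/mL) ≥ 16 μg/mL → Resistant
Moxifloxacin: 18 mm is ≤ 23 mm — resistant
Penicillin: 1 μg/mL is ≥ 1 μg/mL — R

S, R, R, R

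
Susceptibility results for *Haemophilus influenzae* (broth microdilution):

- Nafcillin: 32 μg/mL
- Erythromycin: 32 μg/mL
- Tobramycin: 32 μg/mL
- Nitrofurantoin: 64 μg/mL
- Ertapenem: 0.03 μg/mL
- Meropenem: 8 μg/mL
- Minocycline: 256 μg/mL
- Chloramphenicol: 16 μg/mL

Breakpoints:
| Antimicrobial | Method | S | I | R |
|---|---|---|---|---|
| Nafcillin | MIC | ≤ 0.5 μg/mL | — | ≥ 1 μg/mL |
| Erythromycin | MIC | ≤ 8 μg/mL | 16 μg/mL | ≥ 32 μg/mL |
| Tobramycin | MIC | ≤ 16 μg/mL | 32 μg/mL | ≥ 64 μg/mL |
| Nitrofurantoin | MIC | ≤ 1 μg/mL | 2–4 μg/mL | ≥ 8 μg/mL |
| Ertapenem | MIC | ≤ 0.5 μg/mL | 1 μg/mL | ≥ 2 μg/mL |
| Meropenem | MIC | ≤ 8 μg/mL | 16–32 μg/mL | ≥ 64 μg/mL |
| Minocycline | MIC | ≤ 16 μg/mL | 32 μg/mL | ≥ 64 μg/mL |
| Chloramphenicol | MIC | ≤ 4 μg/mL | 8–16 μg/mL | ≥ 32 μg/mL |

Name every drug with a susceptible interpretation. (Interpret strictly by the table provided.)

Nafcillin: 32 μg/mL is ≥ 1 μg/mL ⇒ resistant
Erythromycin (32 μg/mL) ≥ 32 μg/mL → R
Tobramycin: 32 μg/mL is = 32 μg/mL — I
Nitrofurantoin 64 μg/mL: ≥ 8 μg/mL ⇒ R
Ertapenem 0.03 μg/mL: ≤ 0.5 μg/mL → Susceptible
Meropenem: 8 μg/mL is ≤ 8 μg/mL — susceptible
Minocycline 256 μg/mL: ≥ 64 μg/mL ⇒ Resistant
Chloramphenicol: 16 μg/mL is in 8–16 μg/mL → Intermediate

ertapenem, meropenem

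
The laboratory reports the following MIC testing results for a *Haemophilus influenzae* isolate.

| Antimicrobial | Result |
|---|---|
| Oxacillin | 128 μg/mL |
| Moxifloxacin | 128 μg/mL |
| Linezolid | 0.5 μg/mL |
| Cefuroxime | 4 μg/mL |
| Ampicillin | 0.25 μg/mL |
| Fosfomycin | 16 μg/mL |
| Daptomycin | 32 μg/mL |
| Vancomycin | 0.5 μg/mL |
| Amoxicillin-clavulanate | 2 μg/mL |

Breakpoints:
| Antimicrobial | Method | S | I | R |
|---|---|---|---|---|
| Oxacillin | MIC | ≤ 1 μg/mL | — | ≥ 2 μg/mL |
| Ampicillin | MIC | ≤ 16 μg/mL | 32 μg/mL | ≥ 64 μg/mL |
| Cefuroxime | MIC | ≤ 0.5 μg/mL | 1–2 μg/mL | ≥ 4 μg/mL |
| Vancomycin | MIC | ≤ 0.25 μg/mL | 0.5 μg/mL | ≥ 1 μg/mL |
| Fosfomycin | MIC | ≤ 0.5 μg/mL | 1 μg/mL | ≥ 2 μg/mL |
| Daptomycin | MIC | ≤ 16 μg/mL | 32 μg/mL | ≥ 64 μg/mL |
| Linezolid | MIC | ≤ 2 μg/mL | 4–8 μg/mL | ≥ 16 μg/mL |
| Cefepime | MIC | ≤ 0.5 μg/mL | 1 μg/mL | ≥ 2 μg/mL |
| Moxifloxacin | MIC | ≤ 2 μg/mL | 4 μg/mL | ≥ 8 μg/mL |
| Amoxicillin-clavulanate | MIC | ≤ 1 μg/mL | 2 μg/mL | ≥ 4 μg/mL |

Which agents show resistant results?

oxacillin, moxifloxacin, cefuroxime, fosfomycin

Oxacillin: 128 μg/mL is ≥ 2 μg/mL — resistant
Moxifloxacin: 128 μg/mL is ≥ 8 μg/mL ⇒ R
Linezolid: 0.5 μg/mL is ≤ 2 μg/mL ⇒ Susceptible
Cefuroxime: 4 μg/mL is ≥ 4 μg/mL → resistant
Ampicillin: 0.25 μg/mL is ≤ 16 μg/mL — susceptible
Fosfomycin 16 μg/mL: ≥ 2 μg/mL → R
Daptomycin (32 μg/mL) = 32 μg/mL ⇒ Intermediate
Vancomycin: 0.5 μg/mL is = 0.5 μg/mL → Intermediate
Amoxicillin-clavulanate: 2 μg/mL is = 2 μg/mL → Intermediate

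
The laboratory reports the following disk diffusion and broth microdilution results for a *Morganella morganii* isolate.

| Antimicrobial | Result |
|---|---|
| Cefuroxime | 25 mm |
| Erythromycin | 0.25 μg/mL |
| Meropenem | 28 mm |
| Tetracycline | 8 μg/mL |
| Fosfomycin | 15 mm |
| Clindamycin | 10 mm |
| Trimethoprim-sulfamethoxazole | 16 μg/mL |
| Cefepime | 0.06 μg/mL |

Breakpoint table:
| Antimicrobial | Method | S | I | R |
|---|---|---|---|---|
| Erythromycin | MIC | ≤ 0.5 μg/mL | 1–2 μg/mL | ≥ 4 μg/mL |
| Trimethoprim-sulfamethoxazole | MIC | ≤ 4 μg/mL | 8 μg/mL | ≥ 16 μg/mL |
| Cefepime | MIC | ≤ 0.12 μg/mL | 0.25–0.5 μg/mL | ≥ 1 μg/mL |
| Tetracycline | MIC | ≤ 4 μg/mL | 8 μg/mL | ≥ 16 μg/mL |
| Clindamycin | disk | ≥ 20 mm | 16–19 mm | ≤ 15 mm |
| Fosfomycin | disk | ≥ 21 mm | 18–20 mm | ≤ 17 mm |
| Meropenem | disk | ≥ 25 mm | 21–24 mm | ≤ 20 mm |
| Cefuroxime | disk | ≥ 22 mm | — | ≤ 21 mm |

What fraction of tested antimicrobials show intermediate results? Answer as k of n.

1 of 8

Cefuroxime: 25 mm is ≥ 22 mm → susceptible
Erythromycin (0.25 μg/mL) ≤ 0.5 μg/mL → S
Meropenem: 28 mm is ≥ 25 mm → susceptible
Tetracycline: 8 μg/mL is = 8 μg/mL — intermediate
Fosfomycin: 15 mm is ≤ 17 mm → R
Clindamycin (10 mm) ≤ 15 mm → resistant
Trimethoprim-sulfamethoxazole: 16 μg/mL is ≥ 16 μg/mL — R
Cefepime (0.06 μg/mL) ≤ 0.12 μg/mL — susceptible
Intermediate: 1/8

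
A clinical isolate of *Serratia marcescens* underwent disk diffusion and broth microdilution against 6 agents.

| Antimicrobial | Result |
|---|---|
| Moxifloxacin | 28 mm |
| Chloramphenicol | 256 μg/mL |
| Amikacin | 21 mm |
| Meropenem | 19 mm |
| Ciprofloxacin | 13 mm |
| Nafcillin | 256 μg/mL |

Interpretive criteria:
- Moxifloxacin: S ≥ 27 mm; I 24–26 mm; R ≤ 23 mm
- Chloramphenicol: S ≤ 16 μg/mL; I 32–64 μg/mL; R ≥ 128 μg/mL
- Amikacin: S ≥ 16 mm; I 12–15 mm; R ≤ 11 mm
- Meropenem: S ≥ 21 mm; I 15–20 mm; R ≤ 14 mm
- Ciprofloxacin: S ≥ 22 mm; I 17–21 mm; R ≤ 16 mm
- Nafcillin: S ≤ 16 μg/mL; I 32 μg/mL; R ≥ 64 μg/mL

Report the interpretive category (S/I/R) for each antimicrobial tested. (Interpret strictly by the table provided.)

Moxifloxacin: 28 mm is ≥ 27 mm → susceptible
Chloramphenicol: 256 μg/mL is ≥ 128 μg/mL → resistant
Amikacin: 21 mm is ≥ 16 mm ⇒ Susceptible
Meropenem 19 mm: in 15–20 mm → intermediate
Ciprofloxacin (13 mm) ≤ 16 mm → resistant
Nafcillin (256 μg/mL) ≥ 64 μg/mL → Resistant

S, R, S, I, R, R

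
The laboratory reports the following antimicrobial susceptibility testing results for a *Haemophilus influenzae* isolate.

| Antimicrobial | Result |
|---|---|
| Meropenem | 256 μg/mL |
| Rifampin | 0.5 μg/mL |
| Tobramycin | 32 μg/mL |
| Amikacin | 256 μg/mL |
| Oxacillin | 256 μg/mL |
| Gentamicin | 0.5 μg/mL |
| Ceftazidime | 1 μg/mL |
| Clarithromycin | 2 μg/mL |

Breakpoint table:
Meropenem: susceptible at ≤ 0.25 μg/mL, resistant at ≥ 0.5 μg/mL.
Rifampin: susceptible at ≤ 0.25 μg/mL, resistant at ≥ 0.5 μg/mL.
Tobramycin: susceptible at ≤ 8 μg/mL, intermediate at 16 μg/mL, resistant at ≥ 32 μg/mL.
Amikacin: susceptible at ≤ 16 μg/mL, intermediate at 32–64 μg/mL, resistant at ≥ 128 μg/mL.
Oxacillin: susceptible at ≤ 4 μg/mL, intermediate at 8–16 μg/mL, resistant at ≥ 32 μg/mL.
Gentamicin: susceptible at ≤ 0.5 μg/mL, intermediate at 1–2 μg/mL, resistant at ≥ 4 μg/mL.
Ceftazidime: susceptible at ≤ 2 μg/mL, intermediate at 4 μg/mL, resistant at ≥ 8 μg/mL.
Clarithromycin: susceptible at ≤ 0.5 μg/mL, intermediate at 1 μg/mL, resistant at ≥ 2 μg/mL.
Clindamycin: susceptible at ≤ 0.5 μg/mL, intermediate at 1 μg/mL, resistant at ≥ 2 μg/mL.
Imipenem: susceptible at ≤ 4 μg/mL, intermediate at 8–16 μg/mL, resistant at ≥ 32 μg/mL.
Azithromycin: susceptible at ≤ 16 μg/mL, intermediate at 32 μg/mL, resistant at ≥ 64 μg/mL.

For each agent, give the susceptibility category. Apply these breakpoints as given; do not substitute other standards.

R, R, R, R, R, S, S, R

Meropenem 256 μg/mL: ≥ 0.5 μg/mL → R
Rifampin 0.5 μg/mL: ≥ 0.5 μg/mL — resistant
Tobramycin 32 μg/mL: ≥ 32 μg/mL — Resistant
Amikacin: 256 μg/mL is ≥ 128 μg/mL → R
Oxacillin: 256 μg/mL is ≥ 32 μg/mL → resistant
Gentamicin: 0.5 μg/mL is ≤ 0.5 μg/mL ⇒ S
Ceftazidime (1 μg/mL) ≤ 2 μg/mL — S
Clarithromycin (2 μg/mL) ≥ 2 μg/mL — resistant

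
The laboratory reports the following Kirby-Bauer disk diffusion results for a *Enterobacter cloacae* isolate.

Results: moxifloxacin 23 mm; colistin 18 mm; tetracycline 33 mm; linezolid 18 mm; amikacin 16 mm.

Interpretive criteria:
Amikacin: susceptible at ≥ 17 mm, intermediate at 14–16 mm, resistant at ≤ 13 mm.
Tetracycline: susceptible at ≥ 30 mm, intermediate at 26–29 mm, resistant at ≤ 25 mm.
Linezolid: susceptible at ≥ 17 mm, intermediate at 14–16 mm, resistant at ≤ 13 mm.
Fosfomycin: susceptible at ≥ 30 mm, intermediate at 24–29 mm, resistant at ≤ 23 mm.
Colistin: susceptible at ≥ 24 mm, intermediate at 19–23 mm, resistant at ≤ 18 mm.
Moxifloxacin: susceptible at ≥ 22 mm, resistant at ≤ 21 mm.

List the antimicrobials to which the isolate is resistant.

colistin

Moxifloxacin: 23 mm is ≥ 22 mm ⇒ Susceptible
Colistin (18 mm) ≤ 18 mm → R
Tetracycline (33 mm) ≥ 30 mm — S
Linezolid: 18 mm is ≥ 17 mm → S
Amikacin: 16 mm is in 14–16 mm ⇒ intermediate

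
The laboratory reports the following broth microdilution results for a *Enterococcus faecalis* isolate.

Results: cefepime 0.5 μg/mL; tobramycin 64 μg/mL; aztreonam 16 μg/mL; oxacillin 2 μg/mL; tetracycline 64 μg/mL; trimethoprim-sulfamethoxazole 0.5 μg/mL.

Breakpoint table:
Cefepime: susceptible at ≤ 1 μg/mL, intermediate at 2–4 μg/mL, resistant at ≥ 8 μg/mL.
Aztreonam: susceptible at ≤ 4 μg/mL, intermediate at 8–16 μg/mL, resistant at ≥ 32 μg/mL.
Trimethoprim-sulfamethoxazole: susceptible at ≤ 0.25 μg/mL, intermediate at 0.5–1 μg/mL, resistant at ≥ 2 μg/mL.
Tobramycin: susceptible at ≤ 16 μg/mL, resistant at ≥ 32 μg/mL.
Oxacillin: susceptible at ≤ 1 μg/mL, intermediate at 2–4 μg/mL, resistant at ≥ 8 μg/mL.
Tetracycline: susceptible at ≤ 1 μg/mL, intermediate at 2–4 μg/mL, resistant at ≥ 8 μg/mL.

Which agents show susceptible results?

cefepime

Cefepime 0.5 μg/mL: ≤ 1 μg/mL ⇒ Susceptible
Tobramycin 64 μg/mL: ≥ 32 μg/mL ⇒ Resistant
Aztreonam 16 μg/mL: in 8–16 μg/mL ⇒ Intermediate
Oxacillin: 2 μg/mL is in 2–4 μg/mL → Intermediate
Tetracycline (64 μg/mL) ≥ 8 μg/mL ⇒ resistant
Trimethoprim-sulfamethoxazole (0.5 μg/mL) in 0.5–1 μg/mL → Intermediate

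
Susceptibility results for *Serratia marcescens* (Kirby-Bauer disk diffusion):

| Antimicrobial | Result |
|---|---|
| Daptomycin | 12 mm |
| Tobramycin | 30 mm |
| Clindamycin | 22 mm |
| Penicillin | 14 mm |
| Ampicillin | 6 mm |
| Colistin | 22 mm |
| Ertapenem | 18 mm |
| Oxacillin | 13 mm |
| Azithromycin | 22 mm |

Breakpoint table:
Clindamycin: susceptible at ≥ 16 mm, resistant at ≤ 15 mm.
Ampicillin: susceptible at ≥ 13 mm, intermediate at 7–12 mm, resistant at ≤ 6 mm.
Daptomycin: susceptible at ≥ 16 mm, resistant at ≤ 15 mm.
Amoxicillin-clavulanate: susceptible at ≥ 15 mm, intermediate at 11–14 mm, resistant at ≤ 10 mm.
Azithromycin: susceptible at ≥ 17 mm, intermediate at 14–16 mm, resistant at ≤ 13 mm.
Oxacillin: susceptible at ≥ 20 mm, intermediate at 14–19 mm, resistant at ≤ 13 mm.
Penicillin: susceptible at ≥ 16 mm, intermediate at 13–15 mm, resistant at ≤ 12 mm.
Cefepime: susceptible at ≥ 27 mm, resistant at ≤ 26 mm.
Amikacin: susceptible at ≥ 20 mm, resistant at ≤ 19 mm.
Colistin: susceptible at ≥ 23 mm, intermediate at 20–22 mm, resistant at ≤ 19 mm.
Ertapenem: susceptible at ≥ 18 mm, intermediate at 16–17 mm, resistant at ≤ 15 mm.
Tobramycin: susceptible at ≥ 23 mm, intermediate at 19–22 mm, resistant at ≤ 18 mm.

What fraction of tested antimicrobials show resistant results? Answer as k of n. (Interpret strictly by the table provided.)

3 of 9

Daptomycin 12 mm: ≤ 15 mm → R
Tobramycin (30 mm) ≥ 23 mm ⇒ S
Clindamycin 22 mm: ≥ 16 mm → Susceptible
Penicillin 14 mm: in 13–15 mm → I
Ampicillin 6 mm: ≤ 6 mm — resistant
Colistin 22 mm: in 20–22 mm → I
Ertapenem 18 mm: ≥ 18 mm — susceptible
Oxacillin 13 mm: ≤ 13 mm — Resistant
Azithromycin (22 mm) ≥ 17 mm — Susceptible
Resistant: 3/9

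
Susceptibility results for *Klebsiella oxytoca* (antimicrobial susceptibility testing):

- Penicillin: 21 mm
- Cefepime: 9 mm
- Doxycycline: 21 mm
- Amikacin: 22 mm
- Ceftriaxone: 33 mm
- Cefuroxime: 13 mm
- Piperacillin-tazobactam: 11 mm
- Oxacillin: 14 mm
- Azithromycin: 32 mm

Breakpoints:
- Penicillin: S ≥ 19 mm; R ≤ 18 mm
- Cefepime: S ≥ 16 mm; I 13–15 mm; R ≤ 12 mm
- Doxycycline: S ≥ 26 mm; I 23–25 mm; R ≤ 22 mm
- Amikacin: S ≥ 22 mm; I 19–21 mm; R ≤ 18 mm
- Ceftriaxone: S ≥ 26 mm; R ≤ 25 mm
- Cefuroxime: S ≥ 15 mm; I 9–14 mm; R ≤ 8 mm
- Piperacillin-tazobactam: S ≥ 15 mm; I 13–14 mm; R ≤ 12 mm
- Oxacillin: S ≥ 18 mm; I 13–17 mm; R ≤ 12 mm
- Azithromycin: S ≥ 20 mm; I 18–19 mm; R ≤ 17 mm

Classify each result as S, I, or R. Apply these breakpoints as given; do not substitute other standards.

S, R, R, S, S, I, R, I, S

Penicillin 21 mm: ≥ 19 mm — susceptible
Cefepime (9 mm) ≤ 12 mm → Resistant
Doxycycline 21 mm: ≤ 22 mm → R
Amikacin: 22 mm is ≥ 22 mm → susceptible
Ceftriaxone (33 mm) ≥ 26 mm ⇒ susceptible
Cefuroxime: 13 mm is in 9–14 mm → I
Piperacillin-tazobactam 11 mm: ≤ 12 mm — Resistant
Oxacillin 14 mm: in 13–17 mm ⇒ intermediate
Azithromycin: 32 mm is ≥ 20 mm — S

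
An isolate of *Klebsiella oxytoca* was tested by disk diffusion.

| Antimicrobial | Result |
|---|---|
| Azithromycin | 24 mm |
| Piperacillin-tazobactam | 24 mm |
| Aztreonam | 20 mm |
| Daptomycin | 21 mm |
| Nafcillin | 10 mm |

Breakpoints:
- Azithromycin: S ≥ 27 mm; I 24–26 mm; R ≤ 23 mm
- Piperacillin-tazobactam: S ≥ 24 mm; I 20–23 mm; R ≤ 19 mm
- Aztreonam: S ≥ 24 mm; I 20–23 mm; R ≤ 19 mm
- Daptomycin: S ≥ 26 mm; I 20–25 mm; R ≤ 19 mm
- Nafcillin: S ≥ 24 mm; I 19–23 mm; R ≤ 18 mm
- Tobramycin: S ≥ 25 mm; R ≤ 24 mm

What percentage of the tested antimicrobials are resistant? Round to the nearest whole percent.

20%

Azithromycin 24 mm: in 24–26 mm → intermediate
Piperacillin-tazobactam (24 mm) ≥ 24 mm ⇒ Susceptible
Aztreonam 20 mm: in 20–23 mm — I
Daptomycin (21 mm) in 20–25 mm → I
Nafcillin (10 mm) ≤ 18 mm ⇒ resistant
Resistant: 1/5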